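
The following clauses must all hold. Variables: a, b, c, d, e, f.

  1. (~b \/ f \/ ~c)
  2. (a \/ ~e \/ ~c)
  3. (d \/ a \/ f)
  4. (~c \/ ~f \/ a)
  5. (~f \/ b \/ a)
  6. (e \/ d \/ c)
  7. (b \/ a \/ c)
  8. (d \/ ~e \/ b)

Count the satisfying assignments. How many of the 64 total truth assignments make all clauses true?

26

Split on a, then c.
  a=1, c=1: 10 of the 16 assignments to (b,d,e,f) work.
  a=1, c=0: f free; 5 ways for (b,d,e) × 2^1 = 10.
  a=0, c=1: remaining (b,d,e,f) ∈ {(0,1,0,0)} — 1.
  a=0, c=0: 5 of the 16 assignments to (b,d,e,f) work.
Total: 10 + 10 + 1 + 5 = 26.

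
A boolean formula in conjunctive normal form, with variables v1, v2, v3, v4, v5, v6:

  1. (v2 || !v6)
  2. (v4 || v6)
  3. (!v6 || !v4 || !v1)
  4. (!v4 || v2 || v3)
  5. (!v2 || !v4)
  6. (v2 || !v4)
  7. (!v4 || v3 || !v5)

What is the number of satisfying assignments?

8

Split on v4, then v2.
  v4=T, v2=T: a clause becomes empty — 0.
  v4=T, v2=F: a clause becomes empty — 0.
  v4=F, v2=T: forces v6=T; v1, v3, v5 free → 2^3 = 8.
  v4=F, v2=F: a clause becomes empty — 0.
Total: 0 + 0 + 8 + 0 = 8.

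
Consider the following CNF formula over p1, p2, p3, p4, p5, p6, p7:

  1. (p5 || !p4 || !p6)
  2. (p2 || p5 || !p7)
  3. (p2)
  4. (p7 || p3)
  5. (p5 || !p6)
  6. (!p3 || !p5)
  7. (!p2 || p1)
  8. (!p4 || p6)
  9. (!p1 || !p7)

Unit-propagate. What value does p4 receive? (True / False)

False

(p2) is a unit clause: p2 = True.
In (!p2 || p1), !p2 is now false; p1 must hold, so p1 = True.
(!p1 || !p7): since p1 = True, the clause reduces to (!p7). p7 = False.
(p7 || p3) with p7 = False leaves only p3, so p3 = True.
(!p3 || !p5): since p3 = True, the clause reduces to (!p5). p5 = False.
In (!p6 || p5), p5 is now false; !p6 must hold, so p6 = False.
In (!p4 || p6), p6 is now false; !p4 must hold, so p4 = False.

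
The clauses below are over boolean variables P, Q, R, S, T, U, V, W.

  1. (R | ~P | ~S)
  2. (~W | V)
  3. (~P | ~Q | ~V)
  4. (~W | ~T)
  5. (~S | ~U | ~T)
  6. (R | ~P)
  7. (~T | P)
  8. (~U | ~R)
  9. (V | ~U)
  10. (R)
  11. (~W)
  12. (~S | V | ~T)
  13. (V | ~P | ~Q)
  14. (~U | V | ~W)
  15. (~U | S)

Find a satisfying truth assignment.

P=T, Q=F, R=T, S=F, T=T, U=F, V=F, W=F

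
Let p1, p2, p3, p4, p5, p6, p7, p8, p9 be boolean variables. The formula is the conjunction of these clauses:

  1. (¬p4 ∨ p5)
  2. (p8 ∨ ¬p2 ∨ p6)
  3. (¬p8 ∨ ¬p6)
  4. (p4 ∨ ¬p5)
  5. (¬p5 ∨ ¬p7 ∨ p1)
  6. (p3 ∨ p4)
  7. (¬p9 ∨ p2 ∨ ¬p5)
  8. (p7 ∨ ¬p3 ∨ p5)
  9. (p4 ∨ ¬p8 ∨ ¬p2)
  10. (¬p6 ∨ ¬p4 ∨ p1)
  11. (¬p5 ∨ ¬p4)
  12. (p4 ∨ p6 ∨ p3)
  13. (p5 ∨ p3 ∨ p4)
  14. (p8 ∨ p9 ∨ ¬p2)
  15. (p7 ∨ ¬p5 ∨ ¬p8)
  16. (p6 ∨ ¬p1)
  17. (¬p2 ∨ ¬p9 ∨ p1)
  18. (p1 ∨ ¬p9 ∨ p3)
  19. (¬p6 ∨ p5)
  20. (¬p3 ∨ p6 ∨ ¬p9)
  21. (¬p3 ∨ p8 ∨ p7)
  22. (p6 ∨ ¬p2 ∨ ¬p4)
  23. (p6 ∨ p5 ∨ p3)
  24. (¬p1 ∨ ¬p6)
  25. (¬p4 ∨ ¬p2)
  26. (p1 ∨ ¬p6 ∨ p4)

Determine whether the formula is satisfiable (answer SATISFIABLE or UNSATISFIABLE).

SATISFIABLE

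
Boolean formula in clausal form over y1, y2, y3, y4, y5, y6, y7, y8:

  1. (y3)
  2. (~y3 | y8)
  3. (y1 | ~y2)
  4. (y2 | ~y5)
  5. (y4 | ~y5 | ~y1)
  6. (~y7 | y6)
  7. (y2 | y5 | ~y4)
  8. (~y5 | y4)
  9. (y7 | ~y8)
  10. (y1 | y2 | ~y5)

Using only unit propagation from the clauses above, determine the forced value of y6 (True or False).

(y3) is a unit clause: y3 = True.
(y8 | ~y3): since y3 = True, the clause reduces to (y8). y8 = True.
(~y8 | y7): since y8 = True, the clause reduces to (y7). y7 = True.
(y6 | ~y7) with y7 = True leaves only y6, so y6 = True.

True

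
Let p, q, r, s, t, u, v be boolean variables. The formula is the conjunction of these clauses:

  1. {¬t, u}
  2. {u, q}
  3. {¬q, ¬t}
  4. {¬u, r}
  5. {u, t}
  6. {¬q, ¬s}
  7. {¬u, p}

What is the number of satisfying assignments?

Case analysis on u and q:
  u=T, q=T: remaining (p,r,s,t,v) ∈ {(T,T,F,F,F); (T,T,F,F,T)} — 2.
  u=T, q=F: forces p=T; r=T; s, t, v free → 2^3 = 8.
  u=F, q=T: a clause becomes empty — 0.
  u=F, q=F: a clause becomes empty — 0.
Total: 2 + 8 + 0 + 0 = 10.

10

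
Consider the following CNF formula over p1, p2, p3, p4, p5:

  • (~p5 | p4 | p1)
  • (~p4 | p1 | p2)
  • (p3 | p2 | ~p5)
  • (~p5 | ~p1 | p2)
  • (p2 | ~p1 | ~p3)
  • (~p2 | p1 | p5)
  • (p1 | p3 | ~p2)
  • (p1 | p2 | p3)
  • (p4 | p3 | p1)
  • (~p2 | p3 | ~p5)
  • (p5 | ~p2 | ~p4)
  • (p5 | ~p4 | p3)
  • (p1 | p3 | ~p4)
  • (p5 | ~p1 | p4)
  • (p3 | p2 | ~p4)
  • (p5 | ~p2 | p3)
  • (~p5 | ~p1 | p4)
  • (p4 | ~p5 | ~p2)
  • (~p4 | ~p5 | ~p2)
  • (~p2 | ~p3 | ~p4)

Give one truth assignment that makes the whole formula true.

Set p1 = False and propagate.
For the remaining variables, p2 = False, p3 = True, p4 = False, p5 = False works.

p1 = F, p2 = F, p3 = T, p4 = F, p5 = F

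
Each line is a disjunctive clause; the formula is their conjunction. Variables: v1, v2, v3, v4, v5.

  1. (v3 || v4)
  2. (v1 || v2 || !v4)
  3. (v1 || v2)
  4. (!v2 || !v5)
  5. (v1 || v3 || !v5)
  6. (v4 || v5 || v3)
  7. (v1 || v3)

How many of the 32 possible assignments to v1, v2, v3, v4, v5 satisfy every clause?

11

Split on v1, then v3.
  v1=1, v3=1: v4 free; 3 ways for (v2,v5) × 2^1 = 6.
  v1=1, v3=0: remaining (v2,v4,v5) ∈ {(0,1,0); (0,1,1); (1,1,0)} — 3.
  v1=0, v3=1: remaining (v2,v4,v5) ∈ {(1,0,0); (1,1,0)} — 2.
  v1=0, v3=0: a clause becomes empty — 0.
Total: 6 + 3 + 2 + 0 = 11.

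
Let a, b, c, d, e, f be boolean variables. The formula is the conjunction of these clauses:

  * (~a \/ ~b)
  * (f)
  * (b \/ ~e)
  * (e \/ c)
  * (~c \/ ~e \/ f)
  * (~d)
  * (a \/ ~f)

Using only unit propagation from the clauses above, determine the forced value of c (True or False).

True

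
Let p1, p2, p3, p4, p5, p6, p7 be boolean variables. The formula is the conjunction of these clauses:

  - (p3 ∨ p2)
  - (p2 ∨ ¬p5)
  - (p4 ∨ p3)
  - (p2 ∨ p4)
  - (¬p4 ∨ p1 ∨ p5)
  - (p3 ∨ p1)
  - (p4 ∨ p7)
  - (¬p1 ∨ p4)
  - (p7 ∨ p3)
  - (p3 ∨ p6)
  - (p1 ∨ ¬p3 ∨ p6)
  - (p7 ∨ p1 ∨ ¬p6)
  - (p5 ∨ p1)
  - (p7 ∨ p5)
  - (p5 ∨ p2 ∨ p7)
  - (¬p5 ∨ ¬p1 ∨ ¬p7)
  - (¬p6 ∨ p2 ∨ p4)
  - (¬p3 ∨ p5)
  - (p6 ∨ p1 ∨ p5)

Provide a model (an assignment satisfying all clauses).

p1 = 0  p2 = 1  p3 = 1  p4 = 0  p5 = 1  p6 = 1  p7 = 1

Check each clause:
  1. (p2 ∨ p3) — p2 is true.
  2. (p2 ∨ ¬p5) — p2 is true.
  3. (p3 ∨ p4) — p3 is true.
  4. (p2 ∨ p4) — p2 is true.
  5. (p1 ∨ ¬p4 ∨ p5) — ¬p4 is true.
  6. (p1 ∨ p3) — p3 is true.
  7. (p4 ∨ p7) — p7 is true.
  8. (¬p1 ∨ p4) — ¬p1 is true.
  9. (p3 ∨ p7) — p3 is true.
  10. (p3 ∨ p6) — p3 is true.
  11. (p1 ∨ p6 ∨ ¬p3) — p6 is true.
  12. (p7 ∨ ¬p6 ∨ p1) — p7 is true.
  13. (p1 ∨ p5) — p5 is true.
  14. (p5 ∨ p7) — p5 is true.
  15. (p5 ∨ p7 ∨ p2) — p2 is true.
  16. (¬p7 ∨ ¬p1 ∨ ¬p5) — ¬p1 is true.
  17. (¬p6 ∨ p2 ∨ p4) — p2 is true.
  18. (p5 ∨ ¬p3) — p5 is true.
  19. (p6 ∨ p1 ∨ p5) — p5 is true.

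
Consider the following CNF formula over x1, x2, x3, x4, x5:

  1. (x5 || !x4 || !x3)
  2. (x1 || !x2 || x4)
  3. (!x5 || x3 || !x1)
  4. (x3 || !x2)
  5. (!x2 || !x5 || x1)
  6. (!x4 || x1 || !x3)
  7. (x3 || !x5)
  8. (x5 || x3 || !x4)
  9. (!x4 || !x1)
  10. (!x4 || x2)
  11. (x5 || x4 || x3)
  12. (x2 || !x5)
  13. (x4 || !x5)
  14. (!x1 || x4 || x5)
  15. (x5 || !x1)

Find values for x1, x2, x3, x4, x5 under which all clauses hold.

Try x1 = False.
Set x2 = False and propagate.
  then x4 is forced to False.
  then x5 is forced to False.
  then x3 is forced to True.
Every clause has at least one true literal under this assignment.

x1 = False, x2 = False, x3 = True, x4 = False, x5 = False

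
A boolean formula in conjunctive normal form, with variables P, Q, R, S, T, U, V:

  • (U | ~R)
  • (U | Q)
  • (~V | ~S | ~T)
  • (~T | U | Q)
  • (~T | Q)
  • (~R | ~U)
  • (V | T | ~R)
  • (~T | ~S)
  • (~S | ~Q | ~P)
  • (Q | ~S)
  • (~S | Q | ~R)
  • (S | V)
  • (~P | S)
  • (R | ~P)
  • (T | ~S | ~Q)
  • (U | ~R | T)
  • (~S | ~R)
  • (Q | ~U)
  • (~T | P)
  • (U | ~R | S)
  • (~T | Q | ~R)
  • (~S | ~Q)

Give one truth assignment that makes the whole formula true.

P = F, Q = T, R = F, S = F, T = F, U = T, V = T

Set P = False and propagate.
  then T is forced to False.
Try Q = True.
  then S is forced to False.
  then V is forced to True.
Set R = False and propagate.
U is now unconstrained; take U = True.
Check each clause:
  1. (U | ~R) — ~R is true.
  2. (U | Q) — Q is true.
  3. (~S | ~V | ~T) — ~T is true.
  4. (~T | Q | U) — Q is true.
  5. (Q | ~T) — Q is true.
  6. (~U | ~R) — ~R is true.
  7. (T | V | ~R) — ~R is true.
  8. (~S | ~T) — ~T is true.
  9. (~P | ~S | ~Q) — ~S is true.
  10. (Q | ~S) — Q is true.
  11. (~S | Q | ~R) — Q is true.
  12. (S | V) — V is true.
  13. (~P | S) — ~P is true.
  14. (R | ~P) — ~P is true.
  15. (T | ~Q | ~S) — ~S is true.
  16. (U | ~R | T) — ~R is true.
  17. (~R | ~S) — ~S is true.
  18. (Q | ~U) — Q is true.
  19. (~T | P) — ~T is true.
  20. (~R | U | S) — ~R is true.
  21. (~T | ~R | Q) — Q is true.
  22. (~Q | ~S) — ~S is true.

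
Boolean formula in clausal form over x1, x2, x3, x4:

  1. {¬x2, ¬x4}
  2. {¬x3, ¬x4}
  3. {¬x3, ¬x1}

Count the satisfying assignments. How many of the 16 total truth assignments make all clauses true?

8

Split on x3, then x4.
  x3=1, x4=1: a clause becomes empty — 0.
  x3=1, x4=0: remaining (x1,x2) ∈ {(0,0); (0,1)} — 2.
  x3=0, x4=1: remaining (x1,x2) ∈ {(0,0); (1,0)} — 2.
  x3=0, x4=0: remaining (x1,x2) ∈ {(0,0); (0,1); (1,0); (1,1)} — 4.
Total: 0 + 2 + 2 + 4 = 8.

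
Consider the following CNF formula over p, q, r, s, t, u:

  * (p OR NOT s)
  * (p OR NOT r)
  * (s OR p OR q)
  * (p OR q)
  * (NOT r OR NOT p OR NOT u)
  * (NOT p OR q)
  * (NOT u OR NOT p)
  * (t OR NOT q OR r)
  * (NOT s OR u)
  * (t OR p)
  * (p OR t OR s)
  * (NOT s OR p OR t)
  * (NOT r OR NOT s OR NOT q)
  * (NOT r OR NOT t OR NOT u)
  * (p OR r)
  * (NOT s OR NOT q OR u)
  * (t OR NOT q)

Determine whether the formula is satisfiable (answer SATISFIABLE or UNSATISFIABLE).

SATISFIABLE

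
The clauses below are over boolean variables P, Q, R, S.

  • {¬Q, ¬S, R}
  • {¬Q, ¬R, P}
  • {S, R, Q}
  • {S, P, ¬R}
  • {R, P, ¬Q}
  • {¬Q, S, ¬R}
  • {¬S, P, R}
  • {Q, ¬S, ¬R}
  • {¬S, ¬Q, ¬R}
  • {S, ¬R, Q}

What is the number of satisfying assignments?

The models are:
  P=1 Q=0 R=0 S=1
  P=1 Q=1 R=0 S=0
That's 2 in total.

2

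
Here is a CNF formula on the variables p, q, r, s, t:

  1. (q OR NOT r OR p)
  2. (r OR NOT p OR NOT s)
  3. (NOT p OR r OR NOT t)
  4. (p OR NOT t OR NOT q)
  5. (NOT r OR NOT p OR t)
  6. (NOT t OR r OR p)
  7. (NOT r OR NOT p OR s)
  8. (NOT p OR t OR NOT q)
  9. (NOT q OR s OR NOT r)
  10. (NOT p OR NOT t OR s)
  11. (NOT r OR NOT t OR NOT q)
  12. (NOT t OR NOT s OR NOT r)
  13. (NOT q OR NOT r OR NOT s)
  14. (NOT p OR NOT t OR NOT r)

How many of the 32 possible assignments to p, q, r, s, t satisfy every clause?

The models are:
  p=F q=F r=F s=F t=F
  p=F q=F r=F s=T t=F
  p=F q=T r=F s=F t=F
  p=F q=T r=F s=T t=F
  p=T q=F r=F s=F t=F
Count: 5.

5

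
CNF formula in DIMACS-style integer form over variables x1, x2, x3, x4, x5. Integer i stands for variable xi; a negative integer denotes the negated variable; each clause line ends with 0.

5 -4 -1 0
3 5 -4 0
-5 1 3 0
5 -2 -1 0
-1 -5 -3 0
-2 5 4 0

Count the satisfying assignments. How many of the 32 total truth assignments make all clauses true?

14

Split on x5, then x1.
  x5=T, x1=T: remaining (x2,x3,x4) ∈ {(F,F,F); (F,F,T); (T,F,F); (T,F,T)} — 4.
  x5=T, x1=F: remaining (x2,x3,x4) ∈ {(F,T,F); (F,T,T); (T,T,F); (T,T,T)} — 4.
  x5=F, x1=T: remaining (x2,x3,x4) ∈ {(F,F,F); (F,T,F)} — 2.
  x5=F, x1=F: remaining (x2,x3,x4) ∈ {(F,F,F); (F,T,F); (F,T,T); (T,T,T)} — 4.
Total: 4 + 4 + 2 + 4 = 14.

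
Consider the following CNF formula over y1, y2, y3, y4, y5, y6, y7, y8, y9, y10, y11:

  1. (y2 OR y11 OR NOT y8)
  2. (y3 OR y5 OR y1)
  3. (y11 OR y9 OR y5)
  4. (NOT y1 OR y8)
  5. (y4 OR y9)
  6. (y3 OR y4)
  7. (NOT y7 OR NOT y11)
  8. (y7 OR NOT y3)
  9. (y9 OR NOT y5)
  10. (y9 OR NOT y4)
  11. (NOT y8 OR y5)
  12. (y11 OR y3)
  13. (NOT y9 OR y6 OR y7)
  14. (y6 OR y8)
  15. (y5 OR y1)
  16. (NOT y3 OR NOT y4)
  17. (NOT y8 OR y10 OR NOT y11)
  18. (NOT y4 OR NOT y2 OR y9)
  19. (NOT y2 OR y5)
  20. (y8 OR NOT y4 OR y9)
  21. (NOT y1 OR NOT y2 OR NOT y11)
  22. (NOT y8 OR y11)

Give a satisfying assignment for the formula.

y6 occurs only positively in the remaining clauses — set y6 = True.
Pure literal: y10 appears only positively; assign y10 = True.
Branch on y1: take y1 = True.
  then y8 is forced to True.
  then y5 is forced to True.
  then y9 is forced to True.
  then y11 is forced to True.
  then y7 is forced to False.
  then y3 is forced to False.
  then y4 is forced to True.
  then y2 is forced to False.
Every clause has at least one true literal under this assignment.

y1=T, y2=F, y3=F, y4=T, y5=T, y6=T, y7=F, y8=T, y9=T, y10=T, y11=T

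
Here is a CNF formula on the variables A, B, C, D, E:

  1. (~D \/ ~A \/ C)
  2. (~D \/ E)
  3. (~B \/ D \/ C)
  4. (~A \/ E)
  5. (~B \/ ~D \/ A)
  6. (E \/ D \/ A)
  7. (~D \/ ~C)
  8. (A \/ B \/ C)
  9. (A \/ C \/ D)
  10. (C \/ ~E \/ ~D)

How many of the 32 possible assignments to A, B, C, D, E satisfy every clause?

Satisfying assignments:
  A=0 B=0 C=1 D=0 E=1
  A=0 B=1 C=1 D=0 E=1
  A=1 B=0 C=0 D=0 E=1
  A=1 B=0 C=1 D=0 E=1
  A=1 B=1 C=1 D=0 E=1
Count: 5.

5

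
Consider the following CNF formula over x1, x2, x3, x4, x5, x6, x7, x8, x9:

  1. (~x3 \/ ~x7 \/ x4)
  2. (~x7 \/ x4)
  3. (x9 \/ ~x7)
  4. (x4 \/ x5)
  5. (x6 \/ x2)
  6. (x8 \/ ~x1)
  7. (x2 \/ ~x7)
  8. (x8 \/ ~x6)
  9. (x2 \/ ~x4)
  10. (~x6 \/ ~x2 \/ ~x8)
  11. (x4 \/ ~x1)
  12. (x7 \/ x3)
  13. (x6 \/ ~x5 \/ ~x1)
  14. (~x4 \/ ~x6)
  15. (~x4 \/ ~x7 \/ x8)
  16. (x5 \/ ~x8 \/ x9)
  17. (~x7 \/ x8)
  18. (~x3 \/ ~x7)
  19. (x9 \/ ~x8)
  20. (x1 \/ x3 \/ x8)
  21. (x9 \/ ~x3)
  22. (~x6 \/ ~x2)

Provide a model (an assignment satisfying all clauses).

x1=T, x2=T, x3=F, x4=T, x5=F, x6=F, x7=T, x8=T, x9=T

x9 occurs only positively in the remaining clauses — set x9 = True.
Set x1 = True and propagate.
  then x8 is forced to True.
  then x4 is forced to True.
  then x2 is forced to True.
  then x6 is forced to False.
  then x5 is forced to False.
Branch on x3: take x3 = False.
  then x7 is forced to True.
Every clause has at least one true literal under this assignment.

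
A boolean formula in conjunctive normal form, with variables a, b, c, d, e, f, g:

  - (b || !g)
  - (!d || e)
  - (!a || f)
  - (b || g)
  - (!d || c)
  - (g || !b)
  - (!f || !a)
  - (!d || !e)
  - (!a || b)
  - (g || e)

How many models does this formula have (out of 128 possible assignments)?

8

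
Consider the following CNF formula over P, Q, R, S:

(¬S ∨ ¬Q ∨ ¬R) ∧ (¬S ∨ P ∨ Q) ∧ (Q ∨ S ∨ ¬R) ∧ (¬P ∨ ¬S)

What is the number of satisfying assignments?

The models are:
  P=0 Q=0 R=0 S=0
  P=0 Q=1 R=0 S=0
  P=0 Q=1 R=0 S=1
  P=0 Q=1 R=1 S=0
  P=1 Q=0 R=0 S=0
  P=1 Q=1 R=0 S=0
  P=1 Q=1 R=1 S=0
That's 7 in total.

7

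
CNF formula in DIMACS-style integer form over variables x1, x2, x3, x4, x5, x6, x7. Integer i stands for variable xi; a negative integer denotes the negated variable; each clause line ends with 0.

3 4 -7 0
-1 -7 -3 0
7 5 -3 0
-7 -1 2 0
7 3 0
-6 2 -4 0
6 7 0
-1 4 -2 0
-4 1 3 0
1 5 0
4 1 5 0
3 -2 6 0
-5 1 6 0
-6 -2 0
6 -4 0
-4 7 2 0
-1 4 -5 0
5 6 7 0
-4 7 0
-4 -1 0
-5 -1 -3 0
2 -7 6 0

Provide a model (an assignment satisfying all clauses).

Set x1 = False and propagate.
  then x5 is forced to True.
  then x6 is forced to True.
  then x2 is forced to False.
  then x4 is forced to False.
Try x3 = True.
x7 is now unconstrained; take x7 = True.
Every clause has at least one true literal under this assignment.

x1 = 0, x2 = 0, x3 = 1, x4 = 0, x5 = 1, x6 = 1, x7 = 1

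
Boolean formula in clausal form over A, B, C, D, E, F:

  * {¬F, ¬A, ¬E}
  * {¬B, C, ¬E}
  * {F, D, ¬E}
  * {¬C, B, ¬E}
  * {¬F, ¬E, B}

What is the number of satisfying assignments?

38

Split on E, then B.
  E=1, B=1: remaining (A,C,D,F) ∈ {(0,1,0,1); (0,1,1,0); (0,1,1,1); (1,1,1,0)} — 4.
  E=1, B=0: remaining (A,C,D,F) ∈ {(0,0,1,0); (1,0,1,0)} — 2.
  E=0, B=1: A, C, D, F free → 2^4 = 16.
  E=0, B=0: A, C, D, F free → 2^4 = 16.
Total: 4 + 2 + 16 + 16 = 38.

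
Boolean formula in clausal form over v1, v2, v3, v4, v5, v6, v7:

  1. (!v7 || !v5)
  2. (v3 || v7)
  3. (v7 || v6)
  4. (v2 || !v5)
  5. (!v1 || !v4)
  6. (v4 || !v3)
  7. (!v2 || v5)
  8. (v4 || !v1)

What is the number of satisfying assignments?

The models are:
  v1=0 v2=0 v3=0 v4=0 v5=0 v6=0 v7=1
  v1=0 v2=0 v3=0 v4=0 v5=0 v6=1 v7=1
  v1=0 v2=0 v3=0 v4=1 v5=0 v6=0 v7=1
  v1=0 v2=0 v3=0 v4=1 v5=0 v6=1 v7=1
  v1=0 v2=0 v3=1 v4=1 v5=0 v6=0 v7=1
  v1=0 v2=0 v3=1 v4=1 v5=0 v6=1 v7=0
  v1=0 v2=0 v3=1 v4=1 v5=0 v6=1 v7=1
  v1=0 v2=1 v3=1 v4=1 v5=1 v6=1 v7=0
That's 8 in total.

8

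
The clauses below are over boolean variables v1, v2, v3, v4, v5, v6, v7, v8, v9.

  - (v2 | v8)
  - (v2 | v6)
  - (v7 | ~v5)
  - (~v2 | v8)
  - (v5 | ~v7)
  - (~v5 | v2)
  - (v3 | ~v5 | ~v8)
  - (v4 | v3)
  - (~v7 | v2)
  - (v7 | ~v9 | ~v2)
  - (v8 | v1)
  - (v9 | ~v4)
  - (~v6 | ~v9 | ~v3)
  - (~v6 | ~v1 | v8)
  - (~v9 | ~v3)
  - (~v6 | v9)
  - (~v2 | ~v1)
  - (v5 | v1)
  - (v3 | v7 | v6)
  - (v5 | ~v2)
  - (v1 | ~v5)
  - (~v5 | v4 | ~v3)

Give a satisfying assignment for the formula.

Try v1 = True.
  then v2 is forced to False.
  then v8 is forced to True.
  then v6 is forced to True.
  then v5 is forced to False.
  then v7 is forced to False.
  then v9 is forced to True.
  then v3 is forced to False.
  then v4 is forced to True.

v1=T, v2=F, v3=F, v4=T, v5=F, v6=T, v7=F, v8=T, v9=T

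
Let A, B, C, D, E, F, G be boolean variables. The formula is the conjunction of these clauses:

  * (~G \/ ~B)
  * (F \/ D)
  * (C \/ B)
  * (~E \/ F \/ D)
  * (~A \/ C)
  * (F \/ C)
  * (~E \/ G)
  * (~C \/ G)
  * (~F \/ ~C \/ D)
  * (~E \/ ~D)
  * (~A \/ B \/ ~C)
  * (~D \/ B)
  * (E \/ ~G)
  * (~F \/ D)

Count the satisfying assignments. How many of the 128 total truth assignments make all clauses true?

1

Satisfying assignments:
  A=0 B=1 C=0 D=1 E=0 F=1 G=0
That's 1 in total.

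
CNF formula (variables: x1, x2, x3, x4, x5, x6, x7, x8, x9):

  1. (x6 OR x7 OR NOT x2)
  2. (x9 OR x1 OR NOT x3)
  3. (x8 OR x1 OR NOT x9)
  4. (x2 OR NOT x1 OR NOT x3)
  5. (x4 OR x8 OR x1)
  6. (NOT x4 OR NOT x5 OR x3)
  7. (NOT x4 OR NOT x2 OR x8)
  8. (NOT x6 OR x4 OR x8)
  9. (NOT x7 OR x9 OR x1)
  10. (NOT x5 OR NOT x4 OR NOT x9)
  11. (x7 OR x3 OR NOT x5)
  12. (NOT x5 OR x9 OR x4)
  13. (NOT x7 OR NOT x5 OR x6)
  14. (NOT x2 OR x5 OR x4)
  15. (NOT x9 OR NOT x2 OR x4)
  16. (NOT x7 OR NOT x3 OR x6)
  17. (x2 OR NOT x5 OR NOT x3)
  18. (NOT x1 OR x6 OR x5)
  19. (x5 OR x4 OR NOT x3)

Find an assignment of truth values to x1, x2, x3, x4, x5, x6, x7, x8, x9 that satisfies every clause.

x1=T, x2=F, x3=F, x4=T, x5=F, x6=T, x7=T, x8=T, x9=F

Check each clause:
  1. (NOT x2 OR x7 OR x6) — x7 is true.
  2. (x9 OR NOT x3 OR x1) — NOT x3 is true.
  3. (x1 OR x8 OR NOT x9) — x8 is true.
  4. (NOT x3 OR NOT x1 OR x2) — NOT x3 is true.
  5. (x8 OR x4 OR x1) — x8 is true.
  6. (x3 OR NOT x4 OR NOT x5) — NOT x5 is true.
  7. (x8 OR NOT x2 OR NOT x4) — x8 is true.
  8. (x4 OR NOT x6 OR x8) — x8 is true.
  9. (x9 OR x1 OR NOT x7) — x1 is true.
  10. (NOT x9 OR NOT x4 OR NOT x5) — NOT x5 is true.
  11. (x7 OR x3 OR NOT x5) — NOT x5 is true.
  12. (NOT x5 OR x4 OR x9) — NOT x5 is true.
  13. (NOT x7 OR NOT x5 OR x6) — NOT x5 is true.
  14. (x5 OR x4 OR NOT x2) — x4 is true.
  15. (NOT x9 OR x4 OR NOT x2) — x4 is true.
  16. (x6 OR NOT x3 OR NOT x7) — NOT x3 is true.
  17. (x2 OR NOT x3 OR NOT x5) — NOT x5 is true.
  18. (x5 OR NOT x1 OR x6) — x6 is true.
  19. (x4 OR x5 OR NOT x3) — x4 is true.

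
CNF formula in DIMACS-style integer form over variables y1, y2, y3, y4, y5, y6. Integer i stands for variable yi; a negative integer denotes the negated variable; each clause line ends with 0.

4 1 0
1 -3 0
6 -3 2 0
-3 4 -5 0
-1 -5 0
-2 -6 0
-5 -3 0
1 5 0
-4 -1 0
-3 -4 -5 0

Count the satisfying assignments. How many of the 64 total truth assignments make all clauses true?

8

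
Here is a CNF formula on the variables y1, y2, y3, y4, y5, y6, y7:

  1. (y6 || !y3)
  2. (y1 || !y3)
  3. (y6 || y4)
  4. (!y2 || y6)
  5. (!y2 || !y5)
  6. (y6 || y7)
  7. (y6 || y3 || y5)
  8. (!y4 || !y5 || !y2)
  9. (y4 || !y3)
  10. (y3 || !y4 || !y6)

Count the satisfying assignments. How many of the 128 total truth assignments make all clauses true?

20

Case analysis on y6 and y3:
  y6=1, y3=1: y7 free; 3 ways for (y1,y2,y4,y5) × 2^1 = 6.
  y6=1, y3=0: y1, y7 free; 3 ways for (y2,y4,y5) × 2^2 = 12.
  y6=0, y3=1: a clause becomes empty — 0.
  y6=0, y3=0: remaining (y1,y2,y4,y5,y7) ∈ {(0,0,1,1,1); (1,0,1,1,1)} — 2.
Total: 6 + 12 + 0 + 2 = 20.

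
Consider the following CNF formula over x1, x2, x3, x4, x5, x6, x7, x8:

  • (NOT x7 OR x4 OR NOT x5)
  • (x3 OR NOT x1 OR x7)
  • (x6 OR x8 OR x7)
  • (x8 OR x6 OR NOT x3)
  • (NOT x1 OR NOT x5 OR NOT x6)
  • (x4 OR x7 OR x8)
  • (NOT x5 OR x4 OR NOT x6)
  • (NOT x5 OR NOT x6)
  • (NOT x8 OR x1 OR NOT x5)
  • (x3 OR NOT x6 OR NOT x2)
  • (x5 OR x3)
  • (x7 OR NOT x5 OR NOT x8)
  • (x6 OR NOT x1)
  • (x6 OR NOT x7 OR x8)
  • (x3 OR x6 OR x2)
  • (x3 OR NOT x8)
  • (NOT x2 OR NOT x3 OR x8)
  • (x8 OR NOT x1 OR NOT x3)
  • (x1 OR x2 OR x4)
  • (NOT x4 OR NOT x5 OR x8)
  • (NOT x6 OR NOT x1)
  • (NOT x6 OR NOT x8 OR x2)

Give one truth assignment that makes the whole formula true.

x1=F, x2=F, x3=T, x4=T, x5=F, x6=F, x7=T, x8=T

Check each clause:
  1. (x4 OR NOT x5 OR NOT x7) — NOT x5 is true.
  2. (NOT x1 OR x3 OR x7) — x3 is true.
  3. (x7 OR x6 OR x8) — x8 is true.
  4. (x8 OR x6 OR NOT x3) — x8 is true.
  5. (NOT x1 OR NOT x6 OR NOT x5) — NOT x6 is true.
  6. (x4 OR x8 OR x7) — x8 is true.
  7. (x4 OR NOT x5 OR NOT x6) — NOT x6 is true.
  8. (NOT x6 OR NOT x5) — NOT x6 is true.
  9. (x1 OR NOT x5 OR NOT x8) — NOT x5 is true.
  10. (NOT x6 OR NOT x2 OR x3) — NOT x6 is true.
  11. (x5 OR x3) — x3 is true.
  12. (NOT x8 OR NOT x5 OR x7) — NOT x5 is true.
  13. (NOT x1 OR x6) — NOT x1 is true.
  14. (x8 OR NOT x7 OR x6) — x8 is true.
  15. (x2 OR x3 OR x6) — x3 is true.
  16. (NOT x8 OR x3) — x3 is true.
  17. (x8 OR NOT x2 OR NOT x3) — x8 is true.
  18. (x8 OR NOT x1 OR NOT x3) — x8 is true.
  19. (x2 OR x4 OR x1) — x4 is true.
  20. (NOT x4 OR NOT x5 OR x8) — x8 is true.
  21. (NOT x1 OR NOT x6) — NOT x6 is true.
  22. (NOT x6 OR NOT x8 OR x2) — NOT x6 is true.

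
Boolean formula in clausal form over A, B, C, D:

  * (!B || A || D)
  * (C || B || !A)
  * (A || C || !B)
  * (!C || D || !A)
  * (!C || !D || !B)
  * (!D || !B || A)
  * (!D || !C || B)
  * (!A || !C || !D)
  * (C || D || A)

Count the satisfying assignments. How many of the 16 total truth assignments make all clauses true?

The models are:
  A=F B=F C=F D=T
  A=F B=F C=T D=F
  A=T B=T C=F D=F
  A=T B=T C=F D=T
Count: 4.

4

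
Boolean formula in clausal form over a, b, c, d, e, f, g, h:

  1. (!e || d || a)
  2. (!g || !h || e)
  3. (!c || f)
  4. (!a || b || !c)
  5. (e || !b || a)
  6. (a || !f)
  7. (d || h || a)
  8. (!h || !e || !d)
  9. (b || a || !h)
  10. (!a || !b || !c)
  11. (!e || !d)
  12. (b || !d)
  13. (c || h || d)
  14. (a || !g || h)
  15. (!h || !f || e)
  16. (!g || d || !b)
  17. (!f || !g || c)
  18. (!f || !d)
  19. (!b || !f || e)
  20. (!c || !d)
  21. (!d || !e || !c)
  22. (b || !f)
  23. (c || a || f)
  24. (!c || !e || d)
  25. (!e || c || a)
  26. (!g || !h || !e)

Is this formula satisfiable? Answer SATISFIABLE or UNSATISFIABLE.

SATISFIABLE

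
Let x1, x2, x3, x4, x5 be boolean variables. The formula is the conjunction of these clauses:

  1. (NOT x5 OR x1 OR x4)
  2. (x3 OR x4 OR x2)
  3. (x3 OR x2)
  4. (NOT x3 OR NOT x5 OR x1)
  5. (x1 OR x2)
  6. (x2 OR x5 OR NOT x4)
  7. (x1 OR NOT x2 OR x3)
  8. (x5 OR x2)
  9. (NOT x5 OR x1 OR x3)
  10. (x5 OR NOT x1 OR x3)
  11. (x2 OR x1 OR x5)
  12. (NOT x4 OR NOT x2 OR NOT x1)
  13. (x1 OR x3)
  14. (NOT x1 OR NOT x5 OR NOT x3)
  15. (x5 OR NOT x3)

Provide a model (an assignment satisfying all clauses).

Set x1 = True and propagate.
Set x2 = True and propagate.
  then x4 is forced to False.
For the remaining variables, x3 = False, x5 = True works.
Check each clause:
  1. (x4 OR x1 OR NOT x5) — x1 is true.
  2. (x4 OR x3 OR x2) — x2 is true.
  3. (x3 OR x2) — x2 is true.
  4. (NOT x5 OR x1 OR NOT x3) — x1 is true.
  5. (x2 OR x1) — x1 is true.
  6. (x5 OR x2 OR NOT x4) — x2 is true.
  7. (NOT x2 OR x1 OR x3) — x1 is true.
  8. (x5 OR x2) — x2 is true.
  9. (NOT x5 OR x3 OR x1) — x1 is true.
  10. (x5 OR x3 OR NOT x1) — x5 is true.
  11. (x1 OR x2 OR x5) — x1 is true.
  12. (NOT x1 OR NOT x2 OR NOT x4) — NOT x4 is true.
  13. (x1 OR x3) — x1 is true.
  14. (NOT x1 OR NOT x5 OR NOT x3) — NOT x3 is true.
  15. (x5 OR NOT x3) — NOT x3 is true.

x1=1  x2=1  x3=0  x4=0  x5=1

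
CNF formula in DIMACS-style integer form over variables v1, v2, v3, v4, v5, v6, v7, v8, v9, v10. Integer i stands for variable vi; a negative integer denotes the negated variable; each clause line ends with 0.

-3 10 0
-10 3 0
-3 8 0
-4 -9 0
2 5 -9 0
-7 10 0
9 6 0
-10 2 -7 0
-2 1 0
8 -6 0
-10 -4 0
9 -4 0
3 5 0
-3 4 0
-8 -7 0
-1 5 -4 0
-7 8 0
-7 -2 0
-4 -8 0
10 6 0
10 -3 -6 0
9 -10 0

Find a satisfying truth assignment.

Pure literal: v5 appears only positively; assign v5 = True.
Pure literal: v7 appears only negated; assign v7 = False.
Set v1 = False and propagate.
  then v2 is forced to False.
Try v3 = False.
  then v10 is forced to False.
  then v6 is forced to True.
  then v8 is forced to True.
  then v4 is forced to False.
v9 is now unconstrained; take v9 = True.
Every clause has at least one true literal under this assignment.

v1 = False  v2 = False  v3 = False  v4 = False  v5 = True  v6 = True  v7 = False  v8 = True  v9 = True  v10 = False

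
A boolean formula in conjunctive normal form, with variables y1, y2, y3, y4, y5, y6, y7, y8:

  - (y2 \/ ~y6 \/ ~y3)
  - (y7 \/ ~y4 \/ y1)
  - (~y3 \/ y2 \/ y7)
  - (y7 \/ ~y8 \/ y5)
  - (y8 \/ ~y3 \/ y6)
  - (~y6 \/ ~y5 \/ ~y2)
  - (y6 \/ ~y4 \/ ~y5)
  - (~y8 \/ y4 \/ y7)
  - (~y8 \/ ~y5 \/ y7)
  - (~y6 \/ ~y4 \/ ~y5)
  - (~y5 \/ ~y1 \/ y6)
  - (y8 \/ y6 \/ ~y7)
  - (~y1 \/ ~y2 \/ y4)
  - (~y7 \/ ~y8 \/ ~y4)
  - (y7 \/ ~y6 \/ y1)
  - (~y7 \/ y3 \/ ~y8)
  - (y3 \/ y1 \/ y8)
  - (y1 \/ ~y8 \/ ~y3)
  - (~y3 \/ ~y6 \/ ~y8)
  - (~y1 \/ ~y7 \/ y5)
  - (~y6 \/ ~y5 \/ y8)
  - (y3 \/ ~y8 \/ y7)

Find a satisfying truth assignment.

Branch on y1: take y1 = True.
The remaining clauses are satisfied by y2 = True, y3 = False, y4 = True, y5 = False, y6 = True, y7 = False, y8 = False.

y1=T  y2=T  y3=F  y4=T  y5=F  y6=T  y7=F  y8=F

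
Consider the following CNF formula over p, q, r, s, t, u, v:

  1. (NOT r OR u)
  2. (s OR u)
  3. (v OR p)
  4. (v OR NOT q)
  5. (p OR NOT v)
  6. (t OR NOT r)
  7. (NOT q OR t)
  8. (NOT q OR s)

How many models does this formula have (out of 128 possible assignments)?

Case analysis on q and v:
  q=T, v=T: remaining (p,r,s,t,u) ∈ {(T,F,T,T,F); (T,F,T,T,T); (T,T,T,T,T)} — 3.
  q=T, v=F: a clause becomes empty — 0.
  q=F, v=T: 8 of the 32 assignments to (p,r,s,t,u) work.
  q=F, v=F: 8 of the 32 assignments to (p,r,s,t,u) work.
Total: 3 + 0 + 8 + 8 = 19.

19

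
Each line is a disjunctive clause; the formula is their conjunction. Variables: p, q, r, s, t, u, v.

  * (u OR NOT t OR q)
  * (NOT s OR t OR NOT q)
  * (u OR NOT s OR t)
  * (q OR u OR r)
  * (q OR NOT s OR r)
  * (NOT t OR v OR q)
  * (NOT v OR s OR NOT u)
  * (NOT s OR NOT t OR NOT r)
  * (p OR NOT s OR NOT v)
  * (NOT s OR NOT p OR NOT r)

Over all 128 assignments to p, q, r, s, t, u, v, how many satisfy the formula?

Case analysis on s and q:
  s=T, q=T: u free; 3 ways for (p,r,t,v) × 2^1 = 6.
  s=T, q=F: remaining (p,r,t,u,v) ∈ {(F,T,F,T,F)} — 1.
  s=F, q=T: p, r, t free; 3 ways for (u,v) × 2^3 = 24.
  s=F, q=F: p free; 4 ways for (r,t,u,v) × 2^1 = 8.
Total: 6 + 1 + 24 + 8 = 39.

39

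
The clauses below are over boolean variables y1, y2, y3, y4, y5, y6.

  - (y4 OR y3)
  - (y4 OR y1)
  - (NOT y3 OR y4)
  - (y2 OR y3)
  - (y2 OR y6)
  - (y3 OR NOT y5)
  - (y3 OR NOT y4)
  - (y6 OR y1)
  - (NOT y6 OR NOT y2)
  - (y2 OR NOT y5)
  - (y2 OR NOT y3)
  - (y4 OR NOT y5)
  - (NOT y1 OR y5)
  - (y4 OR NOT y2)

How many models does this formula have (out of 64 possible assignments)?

1

Satisfying assignments:
  y1=1 y2=1 y3=1 y4=1 y5=1 y6=0
Count: 1.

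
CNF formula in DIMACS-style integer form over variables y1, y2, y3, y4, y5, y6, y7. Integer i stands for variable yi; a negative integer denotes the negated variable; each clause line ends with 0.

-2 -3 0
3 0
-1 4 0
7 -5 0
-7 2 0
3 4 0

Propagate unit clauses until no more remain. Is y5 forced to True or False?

False

(y3) is a unit clause: y3 = True.
(¬y3 ∨ ¬y2) with y3 = True leaves only ¬y2, so y2 = False.
From (¬y7 ∨ y2) and y2 = False: y7 = False.
(¬y5 ∨ y7) with y7 = False leaves only ¬y5, so y5 = False.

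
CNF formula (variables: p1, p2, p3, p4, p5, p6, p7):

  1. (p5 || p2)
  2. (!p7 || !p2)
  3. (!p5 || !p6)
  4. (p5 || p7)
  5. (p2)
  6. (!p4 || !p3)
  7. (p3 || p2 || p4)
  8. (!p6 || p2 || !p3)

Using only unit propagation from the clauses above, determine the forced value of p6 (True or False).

(p2) is a unit clause: p2 = True.
From (!p2 || !p7) and p2 = True: p7 = False.
(p7 || p5): since p7 = False, the clause reduces to (p5). p5 = True.
(!p6 || !p5): since p5 = True, the clause reduces to (!p6). p6 = False.

False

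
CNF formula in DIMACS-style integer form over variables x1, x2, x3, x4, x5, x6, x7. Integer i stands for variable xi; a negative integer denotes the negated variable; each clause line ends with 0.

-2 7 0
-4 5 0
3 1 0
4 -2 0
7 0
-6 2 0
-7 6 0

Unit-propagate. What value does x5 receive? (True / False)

Unit clause (x7) sets x7 = True.
(x6 | ~x7): since x7 = True, the clause reduces to (x6). x6 = True.
From (~x6 | x2) and x6 = True: x2 = True.
In (~x2 | x4), ~x2 is now false; x4 must hold, so x4 = True.
(~x4 | x5) with x4 = True leaves only x5, so x5 = True.

True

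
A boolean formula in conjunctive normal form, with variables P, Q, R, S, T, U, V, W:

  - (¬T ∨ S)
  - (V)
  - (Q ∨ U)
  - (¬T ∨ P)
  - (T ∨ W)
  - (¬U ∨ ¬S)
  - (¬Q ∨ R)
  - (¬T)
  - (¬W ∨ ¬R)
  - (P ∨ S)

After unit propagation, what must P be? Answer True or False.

True

(V) stands alone — V = True.
(¬T) is a unit clause: T = False.
(T ∨ W): since T = False, the clause reduces to (W). W = True.
In (¬R ∨ ¬W), ¬W is now false; ¬R must hold, so R = False.
In (¬Q ∨ R), R is now false; ¬Q must hold, so Q = False.
(Q ∨ U): since Q = False, the clause reduces to (U). U = True.
(¬S ∨ ¬U): since U = True, the clause reduces to (¬S). S = False.
(P ∨ S) with S = False leaves only P, so P = True.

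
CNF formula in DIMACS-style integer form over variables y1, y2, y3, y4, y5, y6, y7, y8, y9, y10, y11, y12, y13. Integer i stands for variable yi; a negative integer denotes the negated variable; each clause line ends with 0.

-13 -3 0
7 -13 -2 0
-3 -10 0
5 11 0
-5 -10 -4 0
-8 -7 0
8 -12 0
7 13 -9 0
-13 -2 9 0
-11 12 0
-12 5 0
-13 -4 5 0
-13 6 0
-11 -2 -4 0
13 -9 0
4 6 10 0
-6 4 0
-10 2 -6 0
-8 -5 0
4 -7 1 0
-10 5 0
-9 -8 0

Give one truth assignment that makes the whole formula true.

y1 = 1, y2 = 1, y3 = 0, y4 = 1, y5 = 1, y6 = 1, y7 = 0, y8 = 0, y9 = 0, y10 = 0, y11 = 0, y12 = 0, y13 = 0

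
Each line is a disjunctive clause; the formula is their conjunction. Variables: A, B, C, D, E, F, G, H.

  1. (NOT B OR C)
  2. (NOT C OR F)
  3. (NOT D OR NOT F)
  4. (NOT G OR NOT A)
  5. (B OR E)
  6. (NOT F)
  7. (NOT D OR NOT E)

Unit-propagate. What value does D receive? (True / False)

Unit clause (NOT F) sets F = False.
In (F OR NOT C), F is now false; NOT C must hold, so C = False.
(C OR NOT B) with C = False leaves only NOT B, so B = False.
In (B OR E), B is now false; E must hold, so E = True.
(NOT D OR NOT E) with E = True leaves only NOT D, so D = False.

False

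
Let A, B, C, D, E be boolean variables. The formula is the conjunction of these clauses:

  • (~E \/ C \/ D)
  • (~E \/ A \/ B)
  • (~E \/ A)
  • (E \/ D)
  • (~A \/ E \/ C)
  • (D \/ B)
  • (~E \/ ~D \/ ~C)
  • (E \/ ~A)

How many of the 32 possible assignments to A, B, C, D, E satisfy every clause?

7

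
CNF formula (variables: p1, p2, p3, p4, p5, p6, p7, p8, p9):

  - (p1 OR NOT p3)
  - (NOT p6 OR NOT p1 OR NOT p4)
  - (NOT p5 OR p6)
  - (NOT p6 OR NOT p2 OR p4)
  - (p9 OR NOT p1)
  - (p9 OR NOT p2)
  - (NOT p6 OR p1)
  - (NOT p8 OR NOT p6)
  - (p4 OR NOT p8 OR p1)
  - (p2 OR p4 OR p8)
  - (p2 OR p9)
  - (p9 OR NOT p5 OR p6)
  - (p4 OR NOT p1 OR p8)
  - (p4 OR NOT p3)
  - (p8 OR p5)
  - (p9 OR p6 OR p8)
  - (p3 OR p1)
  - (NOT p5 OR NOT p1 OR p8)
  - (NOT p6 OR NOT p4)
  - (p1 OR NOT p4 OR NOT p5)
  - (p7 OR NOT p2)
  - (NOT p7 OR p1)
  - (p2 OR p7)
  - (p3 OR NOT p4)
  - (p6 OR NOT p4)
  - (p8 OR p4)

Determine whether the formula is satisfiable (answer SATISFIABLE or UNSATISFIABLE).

Pure literal: p9 appears only positively; assign p9 = True.
Branch on p1: take p1 = True.
Try p2 = False.
  then p7 is forced to True.
The remaining clauses are satisfied by p3 = False, p4 = False, p5 = False, p6 = False, p8 = True.
So p1=True, p2=False, p3=False, p4=False, p5=False, p6=False, p7=True, p8=True, p9=True is a satisfying assignment.

SATISFIABLE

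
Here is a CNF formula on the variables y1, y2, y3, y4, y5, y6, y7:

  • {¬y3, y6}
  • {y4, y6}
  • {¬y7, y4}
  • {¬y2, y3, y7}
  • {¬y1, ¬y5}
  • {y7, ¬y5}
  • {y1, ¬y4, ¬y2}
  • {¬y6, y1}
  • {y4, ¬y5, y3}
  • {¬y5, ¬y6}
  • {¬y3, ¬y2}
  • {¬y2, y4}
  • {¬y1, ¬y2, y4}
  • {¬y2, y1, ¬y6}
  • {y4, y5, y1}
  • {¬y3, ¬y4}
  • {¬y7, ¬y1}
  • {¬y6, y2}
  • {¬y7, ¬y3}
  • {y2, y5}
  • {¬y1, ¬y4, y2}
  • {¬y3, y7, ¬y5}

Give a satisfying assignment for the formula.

y1=F, y2=F, y3=F, y4=T, y5=T, y6=F, y7=T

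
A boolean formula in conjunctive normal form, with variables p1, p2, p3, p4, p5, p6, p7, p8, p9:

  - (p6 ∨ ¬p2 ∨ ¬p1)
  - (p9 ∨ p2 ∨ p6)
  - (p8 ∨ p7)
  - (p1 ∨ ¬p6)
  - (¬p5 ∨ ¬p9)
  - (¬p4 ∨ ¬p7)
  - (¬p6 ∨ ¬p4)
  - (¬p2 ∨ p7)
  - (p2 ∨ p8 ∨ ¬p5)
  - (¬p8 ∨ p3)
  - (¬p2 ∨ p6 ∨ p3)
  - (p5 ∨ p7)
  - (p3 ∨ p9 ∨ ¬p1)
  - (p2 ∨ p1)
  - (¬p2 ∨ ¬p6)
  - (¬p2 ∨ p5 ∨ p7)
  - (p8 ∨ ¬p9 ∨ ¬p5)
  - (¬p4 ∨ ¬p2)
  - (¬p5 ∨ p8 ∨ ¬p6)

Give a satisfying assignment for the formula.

p1 = 1, p2 = 0, p3 = 1, p4 = 0, p5 = 0, p6 = 0, p7 = 1, p8 = 1, p9 = 1

p3 occurs only positively in the remaining clauses — set p3 = True.
Pure literal: p4 appears only negated; assign p4 = False.
Try p1 = True.
Set p2 = False and propagate.
Try p5 = False.
  then p7 is forced to True.
For the remaining variables, p6 = False, p8 = True, p9 = True works.
Every clause has at least one true literal under this assignment.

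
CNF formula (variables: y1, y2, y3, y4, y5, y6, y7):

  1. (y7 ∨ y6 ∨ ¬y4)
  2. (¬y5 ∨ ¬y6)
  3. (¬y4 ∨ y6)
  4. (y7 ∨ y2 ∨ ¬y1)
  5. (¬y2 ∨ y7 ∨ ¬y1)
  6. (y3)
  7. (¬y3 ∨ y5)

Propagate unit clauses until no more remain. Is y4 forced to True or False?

Unit clause (y3) sets y3 = True.
In (y5 ∨ ¬y3), ¬y3 is now false; y5 must hold, so y5 = True.
(¬y5 ∨ ¬y6) with y5 = True leaves only ¬y6, so y6 = False.
(y6 ∨ ¬y4) with y6 = False leaves only ¬y4, so y4 = False.

False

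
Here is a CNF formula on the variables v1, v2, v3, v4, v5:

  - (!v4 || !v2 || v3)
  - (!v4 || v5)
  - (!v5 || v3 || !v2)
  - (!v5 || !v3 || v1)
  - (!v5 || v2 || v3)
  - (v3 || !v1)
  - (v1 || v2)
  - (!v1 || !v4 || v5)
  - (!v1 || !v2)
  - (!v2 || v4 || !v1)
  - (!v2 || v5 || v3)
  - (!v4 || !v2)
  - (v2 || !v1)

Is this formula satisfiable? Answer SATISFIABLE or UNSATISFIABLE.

SATISFIABLE

Branch on v1: take v1 = False.
  then v2 is forced to True.
  then v4 is forced to False.
Try v3 = True.
  then v5 is forced to False.
So v1=0, v2=1, v3=1, v4=0, v5=0 is a satisfying assignment.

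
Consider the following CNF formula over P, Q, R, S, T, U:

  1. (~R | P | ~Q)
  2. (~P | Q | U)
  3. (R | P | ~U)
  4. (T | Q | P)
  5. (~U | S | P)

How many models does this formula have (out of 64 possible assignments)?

Split on P, then Q.
  P=T, Q=T: R, S, T, U free → 2^4 = 16.
  P=T, Q=F: forces U=T; R, S, T free → 2^3 = 8.
  P=F, Q=T: remaining (R,S,T,U) ∈ {(F,F,F,F); (F,F,T,F); (F,T,F,F); (F,T,T,F)} — 4.
  P=F, Q=F: 5 of the 16 assignments to (R,S,T,U) work.
Total: 16 + 8 + 4 + 5 = 33.

33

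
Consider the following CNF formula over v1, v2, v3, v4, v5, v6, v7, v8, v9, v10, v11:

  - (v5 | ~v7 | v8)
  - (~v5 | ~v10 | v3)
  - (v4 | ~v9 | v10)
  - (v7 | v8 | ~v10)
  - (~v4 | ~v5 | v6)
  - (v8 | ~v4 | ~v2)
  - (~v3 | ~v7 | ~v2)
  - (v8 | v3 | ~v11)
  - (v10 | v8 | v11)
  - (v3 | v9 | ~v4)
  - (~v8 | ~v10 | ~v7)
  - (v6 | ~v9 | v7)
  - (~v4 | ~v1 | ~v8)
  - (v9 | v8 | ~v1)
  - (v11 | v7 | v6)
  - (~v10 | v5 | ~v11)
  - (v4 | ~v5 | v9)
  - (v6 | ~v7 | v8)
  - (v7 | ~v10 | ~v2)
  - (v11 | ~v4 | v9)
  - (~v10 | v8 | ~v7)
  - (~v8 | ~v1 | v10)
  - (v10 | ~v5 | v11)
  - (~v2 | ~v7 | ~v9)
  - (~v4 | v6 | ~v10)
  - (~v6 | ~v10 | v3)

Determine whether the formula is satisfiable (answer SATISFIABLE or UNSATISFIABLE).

v1 occurs only negated in the remaining clauses — set v1 = False.
v2 occurs only negated in the remaining clauses — set v2 = False.
Try v3 = False.
Set v4 = True and propagate.
  then v9 is forced to True.
Branch on v5: take v5 = False.
The remaining clauses are satisfied by v6 = True, v7 = True, v8 = True, v10 = False, v11 = False.
So v1=False, v2=False, v3=False, v4=True, v5=False, v6=True, v7=True, v8=True, v9=True, v10=False, v11=False is a satisfying assignment.

SATISFIABLE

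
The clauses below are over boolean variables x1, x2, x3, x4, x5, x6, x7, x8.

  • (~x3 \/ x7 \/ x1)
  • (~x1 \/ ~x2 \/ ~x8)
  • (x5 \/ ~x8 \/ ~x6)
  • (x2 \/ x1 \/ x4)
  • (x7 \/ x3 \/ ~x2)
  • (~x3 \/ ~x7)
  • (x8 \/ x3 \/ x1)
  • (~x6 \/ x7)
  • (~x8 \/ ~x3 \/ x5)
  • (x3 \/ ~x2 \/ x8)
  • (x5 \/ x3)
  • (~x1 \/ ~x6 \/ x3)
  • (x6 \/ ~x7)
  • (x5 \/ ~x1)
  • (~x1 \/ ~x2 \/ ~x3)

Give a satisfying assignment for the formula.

x1=1  x2=0  x3=0  x4=0  x5=1  x6=0  x7=0  x8=0

Check each clause:
  1. (~x3 \/ x7 \/ x1) — x1 is true.
  2. (~x1 \/ ~x8 \/ ~x2) — ~x8 is true.
  3. (~x6 \/ x5 \/ ~x8) — ~x8 is true.
  4. (x2 \/ x4 \/ x1) — x1 is true.
  5. (x3 \/ ~x2 \/ x7) — ~x2 is true.
  6. (~x3 \/ ~x7) — ~x7 is true.
  7. (x1 \/ x8 \/ x3) — x1 is true.
  8. (~x6 \/ x7) — ~x6 is true.
  9. (~x3 \/ ~x8 \/ x5) — ~x8 is true.
  10. (~x2 \/ x3 \/ x8) — ~x2 is true.
  11. (x3 \/ x5) — x5 is true.
  12. (x3 \/ ~x1 \/ ~x6) — ~x6 is true.
  13. (~x7 \/ x6) — ~x7 is true.
  14. (x5 \/ ~x1) — x5 is true.
  15. (~x1 \/ ~x3 \/ ~x2) — ~x3 is true.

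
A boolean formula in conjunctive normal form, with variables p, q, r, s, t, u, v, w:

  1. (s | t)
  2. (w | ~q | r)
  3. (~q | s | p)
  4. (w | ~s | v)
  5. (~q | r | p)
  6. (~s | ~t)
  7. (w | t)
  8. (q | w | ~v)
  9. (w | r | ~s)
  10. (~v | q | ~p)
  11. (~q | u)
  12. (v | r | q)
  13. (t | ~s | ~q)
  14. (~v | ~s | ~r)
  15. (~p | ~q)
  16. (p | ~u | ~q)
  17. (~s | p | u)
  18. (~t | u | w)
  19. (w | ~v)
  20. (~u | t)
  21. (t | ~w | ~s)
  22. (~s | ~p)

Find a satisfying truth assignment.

p = True, q = False, r = True, s = False, t = True, u = False, v = False, w = True

Try p = True.
  then q is forced to False.
  then v is forced to False.
  then r is forced to True.
  then s is forced to False.
  then t is forced to True.
The remaining clauses are satisfied by u = False, w = True.
Check each clause:
  1. (t | s) — t is true.
  2. (w | r | ~q) — w is true.
  3. (~q | p | s) — p is true.
  4. (~s | w | v) — w is true.
  5. (p | r | ~q) — p is true.
  6. (~t | ~s) — ~s is true.
  7. (t | w) — w is true.
  8. (~v | q | w) — w is true.
  9. (r | ~s | w) — w is true.
  10. (~p | ~v | q) — ~v is true.
  11. (~q | u) — ~q is true.
  12. (q | r | v) — r is true.
  13. (~s | ~q | t) — ~s is true.
  14. (~r | ~v | ~s) — ~v is true.
  15. (~q | ~p) — ~q is true.
  16. (~u | p | ~q) — p is true.
  17. (p | u | ~s) — p is true.
  18. (u | ~t | w) — w is true.
  19. (w | ~v) — w is true.
  20. (~u | t) — ~u is true.
  21. (~w | ~s | t) — ~s is true.
  22. (~p | ~s) — ~s is true.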